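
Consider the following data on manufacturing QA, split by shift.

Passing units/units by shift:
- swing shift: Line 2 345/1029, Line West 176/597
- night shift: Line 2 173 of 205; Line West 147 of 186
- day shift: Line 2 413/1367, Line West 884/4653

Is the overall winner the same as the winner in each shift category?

Yes

Swing shift: Line 2 345/1029 = 33.5%, Line West 176/597 = 29.5% → Line 2
Night shift: Line 2 173/205 = 84.4%, Line West 147/186 = 79.0% → Line 2
Day shift: Line 2 413/1367 = 30.2%, Line West 884/4653 = 19.0% → Line 2
Overall: Line 2 931/2601 = 35.8%, Line West 1207/5436 = 22.2% → Line 2
Line 2 wins overall and in every shift group — no reversal.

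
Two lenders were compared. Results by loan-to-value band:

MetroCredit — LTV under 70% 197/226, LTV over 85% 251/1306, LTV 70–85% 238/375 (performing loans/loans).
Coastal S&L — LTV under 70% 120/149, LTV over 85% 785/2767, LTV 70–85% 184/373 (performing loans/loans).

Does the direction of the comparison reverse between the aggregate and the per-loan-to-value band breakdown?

LTV under 70%: MetroCredit 197/226 = 87.2%, Coastal S&L 120/149 = 80.5% → MetroCredit
LTV over 85%: MetroCredit 251/1306 = 19.2%, Coastal S&L 785/2767 = 28.4% → Coastal S&L
LTV 70–85%: MetroCredit 238/375 = 63.5%, Coastal S&L 184/373 = 49.3% → MetroCredit
Overall: MetroCredit 686/1907 = 36.0%, Coastal S&L 1089/3289 = 33.1% → MetroCredit
Neither sweeps: MetroCredit wins 2 of 3 groups, Coastal S&L wins 1. MetroCredit wins overall but not every group — no Simpson reversal.

No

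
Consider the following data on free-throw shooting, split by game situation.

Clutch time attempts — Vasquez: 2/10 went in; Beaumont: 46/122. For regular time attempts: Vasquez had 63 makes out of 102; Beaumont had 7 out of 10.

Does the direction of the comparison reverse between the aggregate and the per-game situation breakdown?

Clutch time: Vasquez 2/10 = 20.0%, Beaumont 46/122 = 37.7% → Beaumont
Regular time: Vasquez 63/102 = 61.8%, Beaumont 7/10 = 70.0% → Beaumont
Overall: Vasquez 65/112 = 58.0%, Beaumont 53/132 = 40.2% → Vasquez
Beaumont wins each game group but Vasquez wins overall — the comparison reverses. Beaumont's attempts skew toward clutch time, which has a lower base rate.

Yes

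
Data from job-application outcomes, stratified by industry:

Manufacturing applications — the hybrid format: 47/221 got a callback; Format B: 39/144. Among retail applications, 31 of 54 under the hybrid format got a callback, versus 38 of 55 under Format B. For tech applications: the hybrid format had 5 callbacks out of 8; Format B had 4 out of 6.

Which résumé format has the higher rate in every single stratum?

Format B

Manufacturing: the hybrid format 47/221 = 21.3%, Format B 39/144 = 27.1% → Format B
Retail: the hybrid format 31/54 = 57.4%, Format B 38/55 = 69.1% → Format B
Tech: the hybrid format 5/8 = 62.5%, Format B 4/6 = 66.7% → Format B
Format B has the higher rate in all 3 groups.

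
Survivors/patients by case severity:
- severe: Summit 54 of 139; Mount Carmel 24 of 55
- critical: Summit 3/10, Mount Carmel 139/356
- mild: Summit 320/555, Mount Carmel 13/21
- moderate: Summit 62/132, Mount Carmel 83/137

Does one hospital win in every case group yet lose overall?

Severe: Summit 54/139 = 38.8%, Mount Carmel 24/55 = 43.6% → Mount Carmel
Critical: Summit 3/10 = 30.0%, Mount Carmel 139/356 = 39.0% → Mount Carmel
Mild: Summit 320/555 = 57.7%, Mount Carmel 13/21 = 61.9% → Mount Carmel
Moderate: Summit 62/132 = 47.0%, Mount Carmel 83/137 = 60.6% → Mount Carmel
Overall: Summit 439/836 = 52.5%, Mount Carmel 259/569 = 45.5% → Summit
Mount Carmel wins each case group but Summit wins overall — the comparison reverses. Mount Carmel's patients skew toward critical, which has a lower base rate.

Yes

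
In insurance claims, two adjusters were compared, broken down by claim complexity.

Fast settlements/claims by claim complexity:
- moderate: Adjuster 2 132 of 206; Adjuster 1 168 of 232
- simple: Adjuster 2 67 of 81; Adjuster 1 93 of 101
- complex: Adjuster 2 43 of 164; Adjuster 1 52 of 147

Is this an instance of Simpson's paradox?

Moderate: Adjuster 2 132/206 = 64.1%, Adjuster 1 168/232 = 72.4% → Adjuster 1
Simple: Adjuster 2 67/81 = 82.7%, Adjuster 1 93/101 = 92.1% → Adjuster 1
Complex: Adjuster 2 43/164 = 26.2%, Adjuster 1 52/147 = 35.4% → Adjuster 1
Overall: Adjuster 2 242/451 = 53.7%, Adjuster 1 313/480 = 65.2% → Adjuster 1
Adjuster 1 wins overall and in every claim group — no reversal.

No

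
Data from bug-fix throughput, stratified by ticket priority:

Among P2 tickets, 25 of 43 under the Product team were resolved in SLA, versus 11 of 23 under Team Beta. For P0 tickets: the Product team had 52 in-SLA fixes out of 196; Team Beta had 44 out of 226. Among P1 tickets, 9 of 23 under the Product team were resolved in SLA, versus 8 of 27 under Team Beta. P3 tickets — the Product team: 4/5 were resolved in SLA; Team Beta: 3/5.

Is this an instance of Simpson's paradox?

No

P2: the Product team 25/43 = 58.1%, Team Beta 11/23 = 47.8% → the Product team
P0: the Product team 52/196 = 26.5%, Team Beta 44/226 = 19.5% → the Product team
P1: the Product team 9/23 = 39.1%, Team Beta 8/27 = 29.6% → the Product team
P3: the Product team 4/5 = 80.0%, Team Beta 3/5 = 60.0% → the Product team
Overall: the Product team 90/267 = 33.7%, Team Beta 66/281 = 23.5% → the Product team
The Product team wins overall and in every ticket group — no reversal.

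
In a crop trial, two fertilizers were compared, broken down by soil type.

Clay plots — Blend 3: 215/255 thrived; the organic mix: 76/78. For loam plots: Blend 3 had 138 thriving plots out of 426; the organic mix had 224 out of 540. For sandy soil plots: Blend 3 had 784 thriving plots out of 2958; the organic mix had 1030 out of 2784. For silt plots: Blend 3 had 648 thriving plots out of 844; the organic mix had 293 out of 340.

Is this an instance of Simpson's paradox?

Clay: Blend 3 215/255 = 84.3%, the organic mix 76/78 = 97.4% → the organic mix
Loam: Blend 3 138/426 = 32.4%, the organic mix 224/540 = 41.5% → the organic mix
Sandy soil: Blend 3 784/2958 = 26.5%, the organic mix 1030/2784 = 37.0% → the organic mix
Silt: Blend 3 648/844 = 76.8%, the organic mix 293/340 = 86.2% → the organic mix
Overall: Blend 3 1785/4483 = 39.8%, the organic mix 1623/3742 = 43.4% → the organic mix
The organic mix wins overall and in every soil group — no reversal.

No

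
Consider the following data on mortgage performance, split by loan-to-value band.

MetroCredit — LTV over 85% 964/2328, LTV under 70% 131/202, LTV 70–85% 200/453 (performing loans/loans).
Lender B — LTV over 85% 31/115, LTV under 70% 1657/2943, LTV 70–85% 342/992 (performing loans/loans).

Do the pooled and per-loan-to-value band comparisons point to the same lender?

No

LTV over 85%: MetroCredit 964/2328 = 41.4%, Lender B 31/115 = 27.0% → MetroCredit
LTV under 70%: MetroCredit 131/202 = 64.9%, Lender B 1657/2943 = 56.3% → MetroCredit
LTV 70–85%: MetroCredit 200/453 = 44.2%, Lender B 342/992 = 34.5% → MetroCredit
Overall: MetroCredit 1295/2983 = 43.4%, Lender B 2030/4050 = 50.1% → Lender B
MetroCredit wins each loan-to-value group but Lender B wins overall — the comparison reverses. MetroCredit's loans skew toward LTV over 85%, which has a lower base rate.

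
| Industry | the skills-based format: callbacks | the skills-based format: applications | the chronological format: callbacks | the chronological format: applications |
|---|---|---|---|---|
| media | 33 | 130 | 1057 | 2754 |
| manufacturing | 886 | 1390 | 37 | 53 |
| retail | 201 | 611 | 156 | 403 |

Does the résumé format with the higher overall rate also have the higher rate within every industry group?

Media: the skills-based format 33/130 = 25.4%, the chronological format 1057/2754 = 38.4% → the chronological format
Manufacturing: the skills-based format 886/1390 = 63.7%, the chronological format 37/53 = 69.8% → the chronological format
Retail: the skills-based format 201/611 = 32.9%, the chronological format 156/403 = 38.7% → the chronological format
Overall: the skills-based format 1120/2131 = 52.6%, the chronological format 1250/3210 = 38.9% → the skills-based format
The chronological format wins each industry group but the skills-based format wins overall — the comparison reverses. The chronological format's applications skew toward media, which has a lower base rate.

No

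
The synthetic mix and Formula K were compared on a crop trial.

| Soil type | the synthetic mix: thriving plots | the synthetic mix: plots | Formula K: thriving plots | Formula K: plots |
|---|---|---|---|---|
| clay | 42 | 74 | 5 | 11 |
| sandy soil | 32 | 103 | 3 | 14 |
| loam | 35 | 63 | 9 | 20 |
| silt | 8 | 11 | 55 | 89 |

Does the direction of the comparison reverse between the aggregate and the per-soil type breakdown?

Yes

Clay: the synthetic mix 42/74 = 56.8%, Formula K 5/11 = 45.5% → the synthetic mix
Sandy soil: the synthetic mix 32/103 = 31.1%, Formula K 3/14 = 21.4% → the synthetic mix
Loam: the synthetic mix 35/63 = 55.6%, Formula K 9/20 = 45.0% → the synthetic mix
Silt: the synthetic mix 8/11 = 72.7%, Formula K 55/89 = 61.8% → the synthetic mix
Overall: the synthetic mix 117/251 = 46.6%, Formula K 72/134 = 53.7% → Formula K
The synthetic mix wins each soil group but Formula K wins overall — the comparison reverses. The synthetic mix's plots skew toward sandy soil, which has a lower base rate.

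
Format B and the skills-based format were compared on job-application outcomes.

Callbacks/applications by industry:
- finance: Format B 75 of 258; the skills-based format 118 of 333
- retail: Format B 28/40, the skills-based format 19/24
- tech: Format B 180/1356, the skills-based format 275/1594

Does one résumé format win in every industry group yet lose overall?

Finance: Format B 75/258 = 29.1%, the skills-based format 118/333 = 35.4% → the skills-based format
Retail: Format B 28/40 = 70.0%, the skills-based format 19/24 = 79.2% → the skills-based format
Tech: Format B 180/1356 = 13.3%, the skills-based format 275/1594 = 17.3% → the skills-based format
Overall: Format B 283/1654 = 17.1%, the skills-based format 412/1951 = 21.1% → the skills-based format
The skills-based format wins overall and in every industry group — no reversal.

No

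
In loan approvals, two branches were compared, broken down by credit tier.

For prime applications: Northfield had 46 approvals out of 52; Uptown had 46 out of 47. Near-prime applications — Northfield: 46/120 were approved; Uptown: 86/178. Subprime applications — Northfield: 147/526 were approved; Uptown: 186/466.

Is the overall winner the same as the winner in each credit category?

Prime: Northfield 46/52 = 88.5%, Uptown 46/47 = 97.9% → Uptown
Near-prime: Northfield 46/120 = 38.3%, Uptown 86/178 = 48.3% → Uptown
Subprime: Northfield 147/526 = 27.9%, Uptown 186/466 = 39.9% → Uptown
Overall: Northfield 239/698 = 34.2%, Uptown 318/691 = 46.0% → Uptown
Uptown wins overall and in every credit group — no reversal.

Yes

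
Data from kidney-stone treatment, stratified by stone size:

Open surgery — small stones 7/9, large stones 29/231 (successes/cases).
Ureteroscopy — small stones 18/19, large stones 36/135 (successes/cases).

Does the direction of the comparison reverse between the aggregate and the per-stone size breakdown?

No

Small stones: open surgery 7/9 = 77.8%, ureteroscopy 18/19 = 94.7% → ureteroscopy
Large stones: open surgery 29/231 = 12.6%, ureteroscopy 36/135 = 26.7% → ureteroscopy
Overall: open surgery 36/240 = 15.0%, ureteroscopy 54/154 = 35.1% → ureteroscopy
Ureteroscopy wins overall and in every stone group — no reversal.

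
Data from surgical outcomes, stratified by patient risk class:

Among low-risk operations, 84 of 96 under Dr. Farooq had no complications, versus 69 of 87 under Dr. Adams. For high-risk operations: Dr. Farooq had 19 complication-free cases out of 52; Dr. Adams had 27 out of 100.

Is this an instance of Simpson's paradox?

No

Low-risk: Dr. Farooq 84/96 = 87.5%, Dr. Adams 69/87 = 79.3% → Dr. Farooq
High-risk: Dr. Farooq 19/52 = 36.5%, Dr. Adams 27/100 = 27.0% → Dr. Farooq
Overall: Dr. Farooq 103/148 = 69.6%, Dr. Adams 96/187 = 51.3% → Dr. Farooq
Dr. Farooq wins overall and in every patient risk group — no reversal.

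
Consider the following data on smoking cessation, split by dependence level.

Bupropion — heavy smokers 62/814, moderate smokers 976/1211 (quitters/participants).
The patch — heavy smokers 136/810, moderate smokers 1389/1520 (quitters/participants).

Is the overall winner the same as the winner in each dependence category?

Yes

Heavy smokers: bupropion 62/814 = 7.6%, the patch 136/810 = 16.8% → the patch
Moderate smokers: bupropion 976/1211 = 80.6%, the patch 1389/1520 = 91.4% → the patch
Overall: bupropion 1038/2025 = 51.3%, the patch 1525/2330 = 65.5% → the patch
The patch wins overall and in every dependence group — no reversal.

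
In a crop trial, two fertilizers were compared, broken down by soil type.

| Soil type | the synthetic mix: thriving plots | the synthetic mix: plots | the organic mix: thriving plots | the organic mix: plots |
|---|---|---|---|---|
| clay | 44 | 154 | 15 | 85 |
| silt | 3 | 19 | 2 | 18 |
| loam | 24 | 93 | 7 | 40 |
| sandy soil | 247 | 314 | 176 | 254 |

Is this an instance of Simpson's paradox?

No

Clay: the synthetic mix 44/154 = 28.6%, the organic mix 15/85 = 17.6% → the synthetic mix
Silt: the synthetic mix 3/19 = 15.8%, the organic mix 2/18 = 11.1% → the synthetic mix
Loam: the synthetic mix 24/93 = 25.8%, the organic mix 7/40 = 17.5% → the synthetic mix
Sandy soil: the synthetic mix 247/314 = 78.7%, the organic mix 176/254 = 69.3% → the synthetic mix
Overall: the synthetic mix 318/580 = 54.8%, the organic mix 200/397 = 50.4% → the synthetic mix
The synthetic mix wins overall and in every soil group — no reversal.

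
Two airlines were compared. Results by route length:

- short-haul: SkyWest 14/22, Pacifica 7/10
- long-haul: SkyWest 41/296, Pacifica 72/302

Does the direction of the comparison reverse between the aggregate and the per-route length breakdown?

No

Short-haul: SkyWest 14/22 = 63.6%, Pacifica 7/10 = 70.0% → Pacifica
Long-haul: SkyWest 41/296 = 13.9%, Pacifica 72/302 = 23.8% → Pacifica
Overall: SkyWest 55/318 = 17.3%, Pacifica 79/312 = 25.3% → Pacifica
Pacifica wins overall and in every route group — no reversal.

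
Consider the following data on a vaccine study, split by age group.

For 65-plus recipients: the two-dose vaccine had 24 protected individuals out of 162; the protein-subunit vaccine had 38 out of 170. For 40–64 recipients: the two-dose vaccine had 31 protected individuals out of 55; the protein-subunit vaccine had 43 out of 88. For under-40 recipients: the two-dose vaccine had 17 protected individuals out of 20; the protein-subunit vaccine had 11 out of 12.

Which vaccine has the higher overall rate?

65-plus: the two-dose vaccine 24/162 = 14.8%, the protein-subunit vaccine 38/170 = 22.4% → the protein-subunit vaccine
40–64: the two-dose vaccine 31/55 = 56.4%, the protein-subunit vaccine 43/88 = 48.9% → the two-dose vaccine
Under-40: the two-dose vaccine 17/20 = 85.0%, the protein-subunit vaccine 11/12 = 91.7% → the protein-subunit vaccine
Overall: the two-dose vaccine 72/237 = 30.4%, the protein-subunit vaccine 92/270 = 34.1% → the protein-subunit vaccine
(Neither sweeps every age group, but the protein-subunit vaccine has the higher pooled rate.)

the protein-subunit vaccine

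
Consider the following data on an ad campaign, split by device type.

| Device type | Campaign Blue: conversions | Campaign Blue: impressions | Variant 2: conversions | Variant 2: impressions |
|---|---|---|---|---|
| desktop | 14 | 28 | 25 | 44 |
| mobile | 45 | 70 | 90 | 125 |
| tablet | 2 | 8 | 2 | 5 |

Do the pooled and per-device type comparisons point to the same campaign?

Desktop: Campaign Blue 14/28 = 50.0%, Variant 2 25/44 = 56.8% → Variant 2
Mobile: Campaign Blue 45/70 = 64.3%, Variant 2 90/125 = 72.0% → Variant 2
Tablet: Campaign Blue 2/8 = 25.0%, Variant 2 2/5 = 40.0% → Variant 2
Overall: Campaign Blue 61/106 = 57.5%, Variant 2 117/174 = 67.2% → Variant 2
Variant 2 wins overall and in every device group — no reversal.

Yes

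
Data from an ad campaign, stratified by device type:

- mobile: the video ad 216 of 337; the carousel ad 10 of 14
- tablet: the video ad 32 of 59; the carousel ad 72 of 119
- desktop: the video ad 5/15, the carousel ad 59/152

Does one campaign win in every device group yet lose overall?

Mobile: the video ad 216/337 = 64.1%, the carousel ad 10/14 = 71.4% → the carousel ad
Tablet: the video ad 32/59 = 54.2%, the carousel ad 72/119 = 60.5% → the carousel ad
Desktop: the video ad 5/15 = 33.3%, the carousel ad 59/152 = 38.8% → the carousel ad
Overall: the video ad 253/411 = 61.6%, the carousel ad 141/285 = 49.5% → the video ad
The carousel ad wins each device group but the video ad wins overall — the comparison reverses. The carousel ad's impressions skew toward desktop, which has a lower base rate.

Yes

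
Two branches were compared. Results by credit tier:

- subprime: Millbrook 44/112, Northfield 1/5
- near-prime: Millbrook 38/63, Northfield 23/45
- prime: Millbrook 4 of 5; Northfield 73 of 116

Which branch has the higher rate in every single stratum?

Millbrook

Subprime: Millbrook 44/112 = 39.3%, Northfield 1/5 = 20.0% → Millbrook
Near-prime: Millbrook 38/63 = 60.3%, Northfield 23/45 = 51.1% → Millbrook
Prime: Millbrook 4/5 = 80.0%, Northfield 73/116 = 62.9% → Millbrook
Millbrook has the higher rate in all 3 groups.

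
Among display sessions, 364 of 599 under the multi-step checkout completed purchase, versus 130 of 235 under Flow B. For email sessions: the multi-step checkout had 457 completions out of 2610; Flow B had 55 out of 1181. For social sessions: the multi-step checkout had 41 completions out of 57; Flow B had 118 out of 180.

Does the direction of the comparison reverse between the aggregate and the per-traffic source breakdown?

Display: the multi-step checkout 364/599 = 60.8%, Flow B 130/235 = 55.3% → the multi-step checkout
Email: the multi-step checkout 457/2610 = 17.5%, Flow B 55/1181 = 4.7% → the multi-step checkout
Social: the multi-step checkout 41/57 = 71.9%, Flow B 118/180 = 65.6% → the multi-step checkout
Overall: the multi-step checkout 862/3266 = 26.4%, Flow B 303/1596 = 19.0% → the multi-step checkout
The multi-step checkout wins overall and in every traffic group — no reversal.

No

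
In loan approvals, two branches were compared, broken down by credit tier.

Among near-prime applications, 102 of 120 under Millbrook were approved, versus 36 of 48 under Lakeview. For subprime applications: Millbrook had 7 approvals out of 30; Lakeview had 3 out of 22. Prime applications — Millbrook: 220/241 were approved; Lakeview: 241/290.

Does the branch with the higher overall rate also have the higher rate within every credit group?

Yes

Near-prime: Millbrook 102/120 = 85.0%, Lakeview 36/48 = 75.0% → Millbrook
Subprime: Millbrook 7/30 = 23.3%, Lakeview 3/22 = 13.6% → Millbrook
Prime: Millbrook 220/241 = 91.3%, Lakeview 241/290 = 83.1% → Millbrook
Overall: Millbrook 329/391 = 84.1%, Lakeview 280/360 = 77.8% → Millbrook
Millbrook wins overall and in every credit group — no reversal.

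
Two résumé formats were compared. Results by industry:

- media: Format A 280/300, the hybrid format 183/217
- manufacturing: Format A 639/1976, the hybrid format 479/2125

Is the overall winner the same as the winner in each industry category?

Media: Format A 280/300 = 93.3%, the hybrid format 183/217 = 84.3% → Format A
Manufacturing: Format A 639/1976 = 32.3%, the hybrid format 479/2125 = 22.5% → Format A
Overall: Format A 919/2276 = 40.4%, the hybrid format 662/2342 = 28.3% → Format A
Format A wins overall and in every industry group — no reversal.

Yes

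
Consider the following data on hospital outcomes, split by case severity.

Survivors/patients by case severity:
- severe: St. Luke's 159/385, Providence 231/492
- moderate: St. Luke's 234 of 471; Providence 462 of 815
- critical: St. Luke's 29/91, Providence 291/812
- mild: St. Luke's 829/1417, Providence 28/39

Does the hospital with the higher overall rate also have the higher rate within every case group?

No

Severe: St. Luke's 159/385 = 41.3%, Providence 231/492 = 47.0% → Providence
Moderate: St. Luke's 234/471 = 49.7%, Providence 462/815 = 56.7% → Providence
Critical: St. Luke's 29/91 = 31.9%, Providence 291/812 = 35.8% → Providence
Mild: St. Luke's 829/1417 = 58.5%, Providence 28/39 = 71.8% → Providence
Overall: St. Luke's 1251/2364 = 52.9%, Providence 1012/2158 = 46.9% → St. Luke's
Providence wins each case group but St. Luke's wins overall — the comparison reverses. Providence's patients skew toward critical, which has a lower base rate.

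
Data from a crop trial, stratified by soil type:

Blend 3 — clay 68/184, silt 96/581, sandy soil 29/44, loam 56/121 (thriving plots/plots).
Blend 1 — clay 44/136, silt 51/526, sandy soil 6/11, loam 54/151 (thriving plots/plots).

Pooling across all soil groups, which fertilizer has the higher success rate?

Blend 3

Clay: Blend 3 68/184 = 37.0%, Blend 1 44/136 = 32.4% → Blend 3
Silt: Blend 3 96/581 = 16.5%, Blend 1 51/526 = 9.7% → Blend 3
Sandy soil: Blend 3 29/44 = 65.9%, Blend 1 6/11 = 54.5% → Blend 3
Loam: Blend 3 56/121 = 46.3%, Blend 1 54/151 = 35.8% → Blend 3
Overall: Blend 3 249/930 = 26.8%, Blend 1 155/824 = 18.8% → Blend 3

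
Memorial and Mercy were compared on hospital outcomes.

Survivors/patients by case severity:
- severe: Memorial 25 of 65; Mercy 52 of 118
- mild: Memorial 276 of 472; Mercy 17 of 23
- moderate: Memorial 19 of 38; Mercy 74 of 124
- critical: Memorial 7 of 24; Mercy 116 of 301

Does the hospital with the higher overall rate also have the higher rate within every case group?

Severe: Memorial 25/65 = 38.5%, Mercy 52/118 = 44.1% → Mercy
Mild: Memorial 276/472 = 58.5%, Mercy 17/23 = 73.9% → Mercy
Moderate: Memorial 19/38 = 50.0%, Mercy 74/124 = 59.7% → Mercy
Critical: Memorial 7/24 = 29.2%, Mercy 116/301 = 38.5% → Mercy
Overall: Memorial 327/599 = 54.6%, Mercy 259/566 = 45.8% → Memorial
Mercy wins each case group but Memorial wins overall — the comparison reverses. Mercy's patients skew toward critical, which has a lower base rate.

No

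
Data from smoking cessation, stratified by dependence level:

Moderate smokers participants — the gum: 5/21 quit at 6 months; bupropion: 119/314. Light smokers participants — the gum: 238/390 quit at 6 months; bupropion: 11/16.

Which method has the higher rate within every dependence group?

Moderate smokers: the gum 5/21 = 23.8%, bupropion 119/314 = 37.9% → bupropion
Light smokers: the gum 238/390 = 61.0%, bupropion 11/16 = 68.8% → bupropion
Bupropion has the higher rate in both groups.

bupropion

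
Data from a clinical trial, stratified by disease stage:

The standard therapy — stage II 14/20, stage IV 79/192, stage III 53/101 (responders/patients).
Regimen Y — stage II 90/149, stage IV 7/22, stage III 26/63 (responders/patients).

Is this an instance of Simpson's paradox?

Stage II: the standard therapy 14/20 = 70.0%, Regimen Y 90/149 = 60.4% → the standard therapy
Stage IV: the standard therapy 79/192 = 41.1%, Regimen Y 7/22 = 31.8% → the standard therapy
Stage III: the standard therapy 53/101 = 52.5%, Regimen Y 26/63 = 41.3% → the standard therapy
Overall: the standard therapy 146/313 = 46.6%, Regimen Y 123/234 = 52.6% → Regimen Y
The standard therapy wins each disease group but Regimen Y wins overall — the comparison reverses. The standard therapy's patients skew toward stage IV, which has a lower base rate.

Yes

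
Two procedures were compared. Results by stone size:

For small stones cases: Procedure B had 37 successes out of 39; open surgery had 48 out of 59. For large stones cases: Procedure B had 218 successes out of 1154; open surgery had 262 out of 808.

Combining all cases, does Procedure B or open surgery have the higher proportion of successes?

Small stones: Procedure B 37/39 = 94.9%, open surgery 48/59 = 81.4% → Procedure B
Large stones: Procedure B 218/1154 = 18.9%, open surgery 262/808 = 32.4% → open surgery
Overall: Procedure B 255/1193 = 21.4%, open surgery 310/867 = 35.8% → open surgery
(Neither sweeps every stone group, but open surgery has the higher pooled rate.)

open surgery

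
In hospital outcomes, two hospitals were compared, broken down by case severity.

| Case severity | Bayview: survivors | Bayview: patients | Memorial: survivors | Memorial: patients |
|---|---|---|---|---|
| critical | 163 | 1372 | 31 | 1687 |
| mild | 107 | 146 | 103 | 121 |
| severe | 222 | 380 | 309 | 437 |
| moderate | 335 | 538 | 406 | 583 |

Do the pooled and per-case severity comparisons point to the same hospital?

No

Critical: Bayview 163/1372 = 11.9%, Memorial 31/1687 = 1.8% → Bayview
Mild: Bayview 107/146 = 73.3%, Memorial 103/121 = 85.1% → Memorial
Severe: Bayview 222/380 = 58.4%, Memorial 309/437 = 70.7% → Memorial
Moderate: Bayview 335/538 = 62.3%, Memorial 406/583 = 69.6% → Memorial
Overall: Bayview 827/2436 = 33.9%, Memorial 849/2828 = 30.0% → Bayview
Neither sweeps: Bayview wins 1 of 4 groups, Memorial wins 3. Bayview wins overall but not every group — no Simpson reversal.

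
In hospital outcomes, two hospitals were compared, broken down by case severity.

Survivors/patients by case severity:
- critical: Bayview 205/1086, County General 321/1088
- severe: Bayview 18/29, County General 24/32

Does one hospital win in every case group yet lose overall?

No

Critical: Bayview 205/1086 = 18.9%, County General 321/1088 = 29.5% → County General
Severe: Bayview 18/29 = 62.1%, County General 24/32 = 75.0% → County General
Overall: Bayview 223/1115 = 20.0%, County General 345/1120 = 30.8% → County General
County General wins overall and in every case group — no reversal.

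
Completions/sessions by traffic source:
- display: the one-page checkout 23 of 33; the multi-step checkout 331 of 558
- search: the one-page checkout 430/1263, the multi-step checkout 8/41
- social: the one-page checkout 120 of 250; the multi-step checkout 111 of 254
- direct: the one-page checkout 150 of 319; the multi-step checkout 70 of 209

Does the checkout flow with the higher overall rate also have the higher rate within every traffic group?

Display: the one-page checkout 23/33 = 69.7%, the multi-step checkout 331/558 = 59.3% → the one-page checkout
Search: the one-page checkout 430/1263 = 34.0%, the multi-step checkout 8/41 = 19.5% → the one-page checkout
Social: the one-page checkout 120/250 = 48.0%, the multi-step checkout 111/254 = 43.7% → the one-page checkout
Direct: the one-page checkout 150/319 = 47.0%, the multi-step checkout 70/209 = 33.5% → the one-page checkout
Overall: the one-page checkout 723/1865 = 38.8%, the multi-step checkout 520/1062 = 49.0% → the multi-step checkout
The one-page checkout wins each traffic group but the multi-step checkout wins overall — the comparison reverses. The one-page checkout's sessions skew toward search, which has a lower base rate.

No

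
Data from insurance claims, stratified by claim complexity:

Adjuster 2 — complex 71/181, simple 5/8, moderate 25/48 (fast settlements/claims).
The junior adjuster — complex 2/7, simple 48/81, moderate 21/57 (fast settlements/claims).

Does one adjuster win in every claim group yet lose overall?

Yes

Complex: Adjuster 2 71/181 = 39.2%, the junior adjuster 2/7 = 28.6% → Adjuster 2
Simple: Adjuster 2 5/8 = 62.5%, the junior adjuster 48/81 = 59.3% → Adjuster 2
Moderate: Adjuster 2 25/48 = 52.1%, the junior adjuster 21/57 = 36.8% → Adjuster 2
Overall: Adjuster 2 101/237 = 42.6%, the junior adjuster 71/145 = 49.0% → the junior adjuster
Adjuster 2 wins each claim group but the junior adjuster wins overall — the comparison reverses. Adjuster 2's claims skew toward complex, which has a lower base rate.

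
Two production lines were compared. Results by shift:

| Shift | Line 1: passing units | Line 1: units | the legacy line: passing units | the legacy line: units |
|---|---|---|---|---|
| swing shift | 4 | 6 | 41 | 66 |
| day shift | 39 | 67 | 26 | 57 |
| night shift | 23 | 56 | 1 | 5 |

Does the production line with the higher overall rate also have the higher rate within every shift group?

No

Swing shift: Line 1 4/6 = 66.7%, the legacy line 41/66 = 62.1% → Line 1
Day shift: Line 1 39/67 = 58.2%, the legacy line 26/57 = 45.6% → Line 1
Night shift: Line 1 23/56 = 41.1%, the legacy line 1/5 = 20.0% → Line 1
Overall: Line 1 66/129 = 51.2%, the legacy line 68/128 = 53.1% → the legacy line
Line 1 wins each shift group but the legacy line wins overall — the comparison reverses. Line 1's units skew toward night shift, which has a lower base rate.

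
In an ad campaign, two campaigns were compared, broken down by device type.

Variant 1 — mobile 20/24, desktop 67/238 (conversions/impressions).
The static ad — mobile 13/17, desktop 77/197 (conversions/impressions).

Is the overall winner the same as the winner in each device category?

No

Mobile: Variant 1 20/24 = 83.3%, the static ad 13/17 = 76.5% → Variant 1
Desktop: Variant 1 67/238 = 28.2%, the static ad 77/197 = 39.1% → the static ad
Overall: Variant 1 87/262 = 33.2%, the static ad 90/214 = 42.1% → the static ad
Neither sweeps: Variant 1 wins 1 of 2 groups, the static ad wins 1. The static ad wins overall but not every group — no Simpson reversal.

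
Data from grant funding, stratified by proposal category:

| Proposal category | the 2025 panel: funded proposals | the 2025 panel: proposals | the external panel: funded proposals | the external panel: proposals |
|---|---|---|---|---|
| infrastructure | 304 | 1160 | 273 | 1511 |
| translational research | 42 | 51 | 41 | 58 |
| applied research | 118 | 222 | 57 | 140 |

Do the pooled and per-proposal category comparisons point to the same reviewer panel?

Yes

Infrastructure: the 2025 panel 304/1160 = 26.2%, the external panel 273/1511 = 18.1% → the 2025 panel
Translational research: the 2025 panel 42/51 = 82.4%, the external panel 41/58 = 70.7% → the 2025 panel
Applied research: the 2025 panel 118/222 = 53.2%, the external panel 57/140 = 40.7% → the 2025 panel
Overall: the 2025 panel 464/1433 = 32.4%, the external panel 371/1709 = 21.7% → the 2025 panel
The 2025 panel wins overall and in every proposal group — no reversal.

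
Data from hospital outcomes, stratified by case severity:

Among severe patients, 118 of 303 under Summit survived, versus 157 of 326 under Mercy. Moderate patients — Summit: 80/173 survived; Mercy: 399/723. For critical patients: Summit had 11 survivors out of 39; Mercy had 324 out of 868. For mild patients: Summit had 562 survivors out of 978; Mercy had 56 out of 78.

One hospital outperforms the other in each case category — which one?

Severe: Summit 118/303 = 38.9%, Mercy 157/326 = 48.2% → Mercy
Moderate: Summit 80/173 = 46.2%, Mercy 399/723 = 55.2% → Mercy
Critical: Summit 11/39 = 28.2%, Mercy 324/868 = 37.3% → Mercy
Mild: Summit 562/978 = 57.5%, Mercy 56/78 = 71.8% → Mercy
Mercy has the higher rate in all 4 groups.

Mercy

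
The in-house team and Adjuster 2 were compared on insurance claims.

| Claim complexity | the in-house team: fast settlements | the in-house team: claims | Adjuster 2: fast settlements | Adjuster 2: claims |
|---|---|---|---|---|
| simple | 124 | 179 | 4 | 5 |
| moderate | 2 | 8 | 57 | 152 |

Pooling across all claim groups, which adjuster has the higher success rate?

Simple: the in-house team 124/179 = 69.3%, Adjuster 2 4/5 = 80.0% → Adjuster 2
Moderate: the in-house team 2/8 = 25.0%, Adjuster 2 57/152 = 37.5% → Adjuster 2
Overall: the in-house team 126/187 = 67.4%, Adjuster 2 61/157 = 38.9% → the in-house team
(Adjuster 2 wins every claim group but the in-house team wins overall — Adjuster 2's claims skew toward the low-rate moderate group.)

the in-house team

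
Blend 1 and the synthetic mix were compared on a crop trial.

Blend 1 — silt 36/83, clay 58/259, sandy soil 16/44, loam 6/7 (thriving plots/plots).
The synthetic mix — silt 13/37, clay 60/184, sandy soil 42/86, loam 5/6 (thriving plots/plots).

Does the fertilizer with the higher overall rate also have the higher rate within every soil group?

Silt: Blend 1 36/83 = 43.4%, the synthetic mix 13/37 = 35.1% → Blend 1
Clay: Blend 1 58/259 = 22.4%, the synthetic mix 60/184 = 32.6% → the synthetic mix
Sandy soil: Blend 1 16/44 = 36.4%, the synthetic mix 42/86 = 48.8% → the synthetic mix
Loam: Blend 1 6/7 = 85.7%, the synthetic mix 5/6 = 83.3% → Blend 1
Overall: Blend 1 116/393 = 29.5%, the synthetic mix 120/313 = 38.3% → the synthetic mix
Neither sweeps: Blend 1 wins 2 of 4 groups, the synthetic mix wins 2. The synthetic mix wins overall but not every group — no Simpson reversal.

No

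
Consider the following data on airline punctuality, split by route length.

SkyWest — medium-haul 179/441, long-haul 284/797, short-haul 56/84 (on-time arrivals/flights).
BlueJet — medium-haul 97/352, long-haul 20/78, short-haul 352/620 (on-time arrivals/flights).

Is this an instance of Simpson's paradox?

Yes

Medium-haul: SkyWest 179/441 = 40.6%, BlueJet 97/352 = 27.6% → SkyWest
Long-haul: SkyWest 284/797 = 35.6%, BlueJet 20/78 = 25.6% → SkyWest
Short-haul: SkyWest 56/84 = 66.7%, BlueJet 352/620 = 56.8% → SkyWest
Overall: SkyWest 519/1322 = 39.3%, BlueJet 469/1050 = 44.7% → BlueJet
SkyWest wins each route group but BlueJet wins overall — the comparison reverses. SkyWest's flights skew toward long-haul, which has a lower base rate.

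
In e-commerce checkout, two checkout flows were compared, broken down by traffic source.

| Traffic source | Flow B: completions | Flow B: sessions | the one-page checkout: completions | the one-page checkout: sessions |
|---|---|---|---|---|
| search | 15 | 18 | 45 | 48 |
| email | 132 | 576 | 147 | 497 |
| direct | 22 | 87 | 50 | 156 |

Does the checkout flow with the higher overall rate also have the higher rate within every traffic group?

Yes

Search: Flow B 15/18 = 83.3%, the one-page checkout 45/48 = 93.8% → the one-page checkout
Email: Flow B 132/576 = 22.9%, the one-page checkout 147/497 = 29.6% → the one-page checkout
Direct: Flow B 22/87 = 25.3%, the one-page checkout 50/156 = 32.1% → the one-page checkout
Overall: Flow B 169/681 = 24.8%, the one-page checkout 242/701 = 34.5% → the one-page checkout
The one-page checkout wins overall and in every traffic group — no reversal.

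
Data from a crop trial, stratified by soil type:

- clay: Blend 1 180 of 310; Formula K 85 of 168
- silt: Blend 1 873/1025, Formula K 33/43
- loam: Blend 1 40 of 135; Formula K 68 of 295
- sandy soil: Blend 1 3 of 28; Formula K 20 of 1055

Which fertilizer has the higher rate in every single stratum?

Blend 1

Clay: Blend 1 180/310 = 58.1%, Formula K 85/168 = 50.6% → Blend 1
Silt: Blend 1 873/1025 = 85.2%, Formula K 33/43 = 76.7% → Blend 1
Loam: Blend 1 40/135 = 29.6%, Formula K 68/295 = 23.1% → Blend 1
Sandy soil: Blend 1 3/28 = 10.7%, Formula K 20/1055 = 1.9% → Blend 1
Blend 1 has the higher rate in all 4 groups.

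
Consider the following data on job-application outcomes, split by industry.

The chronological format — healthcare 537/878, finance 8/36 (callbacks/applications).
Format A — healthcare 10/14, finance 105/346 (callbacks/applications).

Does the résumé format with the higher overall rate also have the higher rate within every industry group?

No

Healthcare: the chronological format 537/878 = 61.2%, Format A 10/14 = 71.4% → Format A
Finance: the chronological format 8/36 = 22.2%, Format A 105/346 = 30.3% → Format A
Overall: the chronological format 545/914 = 59.6%, Format A 115/360 = 31.9% → the chronological format
Format A wins each industry group but the chronological format wins overall — the comparison reverses. Format A's applications skew toward finance, which has a lower base rate.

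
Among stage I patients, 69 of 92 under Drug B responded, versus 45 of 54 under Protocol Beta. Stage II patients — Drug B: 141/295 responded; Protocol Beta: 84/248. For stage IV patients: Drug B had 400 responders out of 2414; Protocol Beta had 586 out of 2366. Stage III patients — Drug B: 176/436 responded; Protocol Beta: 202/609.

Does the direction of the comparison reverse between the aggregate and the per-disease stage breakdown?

No

Stage I: Drug B 69/92 = 75.0%, Protocol Beta 45/54 = 83.3% → Protocol Beta
Stage II: Drug B 141/295 = 47.8%, Protocol Beta 84/248 = 33.9% → Drug B
Stage IV: Drug B 400/2414 = 16.6%, Protocol Beta 586/2366 = 24.8% → Protocol Beta
Stage III: Drug B 176/436 = 40.4%, Protocol Beta 202/609 = 33.2% → Drug B
Overall: Drug B 786/3237 = 24.3%, Protocol Beta 917/3277 = 28.0% → Protocol Beta
Neither sweeps: Drug B wins 2 of 4 groups, Protocol Beta wins 2. Protocol Beta wins overall but not every group — no Simpson reversal.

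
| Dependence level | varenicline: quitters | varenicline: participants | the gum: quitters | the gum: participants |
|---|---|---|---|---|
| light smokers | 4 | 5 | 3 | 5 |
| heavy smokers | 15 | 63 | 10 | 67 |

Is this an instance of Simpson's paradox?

Light smokers: varenicline 4/5 = 80.0%, the gum 3/5 = 60.0% → varenicline
Heavy smokers: varenicline 15/63 = 23.8%, the gum 10/67 = 14.9% → varenicline
Overall: varenicline 19/68 = 27.9%, the gum 13/72 = 18.1% → varenicline
Varenicline wins overall and in every dependence group — no reversal.

No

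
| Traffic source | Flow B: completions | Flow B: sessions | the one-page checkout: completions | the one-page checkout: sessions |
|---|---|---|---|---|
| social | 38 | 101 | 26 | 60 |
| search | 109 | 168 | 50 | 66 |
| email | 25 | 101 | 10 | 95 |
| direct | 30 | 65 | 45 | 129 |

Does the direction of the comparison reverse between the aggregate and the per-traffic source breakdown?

No

Social: Flow B 38/101 = 37.6%, the one-page checkout 26/60 = 43.3% → the one-page checkout
Search: Flow B 109/168 = 64.9%, the one-page checkout 50/66 = 75.8% → the one-page checkout
Email: Flow B 25/101 = 24.8%, the one-page checkout 10/95 = 10.5% → Flow B
Direct: Flow B 30/65 = 46.2%, the one-page checkout 45/129 = 34.9% → Flow B
Overall: Flow B 202/435 = 46.4%, the one-page checkout 131/350 = 37.4% → Flow B
Neither sweeps: Flow B wins 2 of 4 groups, the one-page checkout wins 2. Flow B wins overall but not every group — no Simpson reversal.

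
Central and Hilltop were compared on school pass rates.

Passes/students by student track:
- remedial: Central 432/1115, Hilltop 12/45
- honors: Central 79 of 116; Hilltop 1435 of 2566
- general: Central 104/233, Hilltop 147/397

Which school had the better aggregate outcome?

Hilltop

Remedial: Central 432/1115 = 38.7%, Hilltop 12/45 = 26.7% → Central
Honors: Central 79/116 = 68.1%, Hilltop 1435/2566 = 55.9% → Central
General: Central 104/233 = 44.6%, Hilltop 147/397 = 37.0% → Central
Overall: Central 615/1464 = 42.0%, Hilltop 1594/3008 = 53.0% → Hilltop
(Central wins every student group but Hilltop wins overall — Central's students skew toward the low-rate remedial group.)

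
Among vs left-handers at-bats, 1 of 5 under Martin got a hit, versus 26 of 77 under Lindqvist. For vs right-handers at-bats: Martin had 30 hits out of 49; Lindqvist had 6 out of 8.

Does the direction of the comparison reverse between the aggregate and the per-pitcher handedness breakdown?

Yes

Vs left-handers: Martin 1/5 = 20.0%, Lindqvist 26/77 = 33.8% → Lindqvist
Vs right-handers: Martin 30/49 = 61.2%, Lindqvist 6/8 = 75.0% → Lindqvist
Overall: Martin 31/54 = 57.4%, Lindqvist 32/85 = 37.6% → Martin
Lindqvist wins each pitcher group but Martin wins overall — the comparison reverses. Lindqvist's at-bats skew toward vs left-handers, which has a lower base rate.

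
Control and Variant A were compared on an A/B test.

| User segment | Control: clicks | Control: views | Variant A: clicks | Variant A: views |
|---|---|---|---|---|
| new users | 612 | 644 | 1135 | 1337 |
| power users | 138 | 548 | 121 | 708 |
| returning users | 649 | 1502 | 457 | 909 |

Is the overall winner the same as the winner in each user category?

No

New users: Control 612/644 = 95.0%, Variant A 1135/1337 = 84.9% → Control
Power users: Control 138/548 = 25.2%, Variant A 121/708 = 17.1% → Control
Returning users: Control 649/1502 = 43.2%, Variant A 457/909 = 50.3% → Variant A
Overall: Control 1399/2694 = 51.9%, Variant A 1713/2954 = 58.0% → Variant A
Neither sweeps: Control wins 2 of 3 groups, Variant A wins 1. Variant A wins overall but not every group — no Simpson reversal.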